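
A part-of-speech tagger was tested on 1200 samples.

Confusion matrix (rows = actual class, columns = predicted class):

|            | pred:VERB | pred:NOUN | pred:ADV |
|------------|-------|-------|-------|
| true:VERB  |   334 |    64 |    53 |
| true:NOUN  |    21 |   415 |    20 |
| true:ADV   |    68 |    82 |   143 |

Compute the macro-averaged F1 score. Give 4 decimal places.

0.7141

Per-class F1 score (2·TP/(2·TP+FP+FN)):
  VERB: TP=334, FP=21+68=89, FN=64+53=117 → 668/874 = 0.76430
  NOUN: TP=415, FP=64+82=146, FN=21+20=41 → 830/1017 = 0.81613
  ADV: TP=143, FP=53+20=73, FN=68+82=150 → 286/509 = 0.56189
Macro-F1 score = mean = (0.76430 + 0.81613 + 0.56189) / 3 = 0.7141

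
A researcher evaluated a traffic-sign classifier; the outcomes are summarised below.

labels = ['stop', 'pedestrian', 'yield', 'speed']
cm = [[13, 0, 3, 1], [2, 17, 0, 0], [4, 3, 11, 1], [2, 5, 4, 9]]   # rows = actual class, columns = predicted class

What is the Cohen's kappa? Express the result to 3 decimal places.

Observed agreement pₒ = trace/N = 50/75 = 0.6667
Expected agreement pₑ = Σ (rowᵢ·colᵢ)/N² = (17·21 + 19·25 + 19·18 + 20·11)/75² = 0.2478
κ = (pₒ − pₑ)/(1 − pₑ) = (0.6667 − 0.2478)/(1 − 0.2478) = 0.557

0.557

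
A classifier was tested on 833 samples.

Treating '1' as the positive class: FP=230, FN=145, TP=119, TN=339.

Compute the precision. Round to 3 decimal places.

0.341

Precision = TP/(TP+FP) = 119/(119+230) = 119/349 = 0.341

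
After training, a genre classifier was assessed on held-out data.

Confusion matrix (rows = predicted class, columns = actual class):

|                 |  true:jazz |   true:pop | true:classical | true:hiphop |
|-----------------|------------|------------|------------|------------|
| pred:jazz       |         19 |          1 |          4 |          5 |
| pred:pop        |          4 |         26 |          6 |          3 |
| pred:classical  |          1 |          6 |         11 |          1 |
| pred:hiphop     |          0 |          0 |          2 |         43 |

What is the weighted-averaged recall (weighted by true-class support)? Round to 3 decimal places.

Per-class recall (TP/(TP+FN)):
  jazz: TP=19, FN=4+1+0=5 → 19/24 = 0.7917
  pop: TP=26, FN=1+6+0=7 → 26/33 = 0.7879
  classical: TP=11, FN=4+6+2=12 → 11/23 = 0.4783
  hiphop: TP=43, FN=5+3+1=9 → 43/52 = 0.8269
Weighted-recall = Σ (supportᵢ/N)·recallᵢ with N=132: (24/132)·0.7917 + (33/132)·0.7879 + (23/132)·0.4783 + (52/132)·0.8269 = 0.750

0.750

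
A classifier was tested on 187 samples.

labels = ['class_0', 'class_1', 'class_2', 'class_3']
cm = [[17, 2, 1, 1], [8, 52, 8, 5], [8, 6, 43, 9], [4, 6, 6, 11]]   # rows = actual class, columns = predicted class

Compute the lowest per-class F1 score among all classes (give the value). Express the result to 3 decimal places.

Per-class F1 score (2·TP/(2·TP+FP+FN)):
  class_0: TP=17, FP=8+8+4=20, FN=2+1+1=4 → 34/58 = 0.5862
  class_1: TP=52, FP=2+6+6=14, FN=8+8+5=21 → 104/139 = 0.7482
  class_2: TP=43, FP=1+8+6=15, FN=8+6+9=23 → 86/124 = 0.6935
  class_3: TP=11, FP=1+5+9=15, FN=4+6+6=16 → 22/53 = 0.4151
Lowest is class 'class_3' with F1 score = 0.415.

0.415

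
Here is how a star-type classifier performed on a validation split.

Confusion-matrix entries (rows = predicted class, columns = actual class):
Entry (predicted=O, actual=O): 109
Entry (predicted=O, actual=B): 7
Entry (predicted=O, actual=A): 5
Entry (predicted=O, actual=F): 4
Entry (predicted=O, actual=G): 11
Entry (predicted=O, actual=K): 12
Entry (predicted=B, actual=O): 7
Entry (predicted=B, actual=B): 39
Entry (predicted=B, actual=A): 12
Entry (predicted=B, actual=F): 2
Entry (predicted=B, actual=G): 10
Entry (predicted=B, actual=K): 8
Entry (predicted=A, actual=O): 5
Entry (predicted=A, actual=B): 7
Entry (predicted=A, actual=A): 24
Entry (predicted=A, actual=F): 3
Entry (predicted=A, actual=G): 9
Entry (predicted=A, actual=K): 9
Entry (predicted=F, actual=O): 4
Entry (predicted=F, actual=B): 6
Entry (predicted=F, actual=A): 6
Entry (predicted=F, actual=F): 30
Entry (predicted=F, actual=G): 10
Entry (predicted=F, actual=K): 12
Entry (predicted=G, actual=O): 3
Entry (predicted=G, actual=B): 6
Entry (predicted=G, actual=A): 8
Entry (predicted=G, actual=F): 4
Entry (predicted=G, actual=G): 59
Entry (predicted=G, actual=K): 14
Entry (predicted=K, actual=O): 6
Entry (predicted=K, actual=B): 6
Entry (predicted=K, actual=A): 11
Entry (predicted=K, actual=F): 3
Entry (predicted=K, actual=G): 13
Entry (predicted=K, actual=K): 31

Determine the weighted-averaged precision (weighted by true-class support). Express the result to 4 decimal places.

0.5644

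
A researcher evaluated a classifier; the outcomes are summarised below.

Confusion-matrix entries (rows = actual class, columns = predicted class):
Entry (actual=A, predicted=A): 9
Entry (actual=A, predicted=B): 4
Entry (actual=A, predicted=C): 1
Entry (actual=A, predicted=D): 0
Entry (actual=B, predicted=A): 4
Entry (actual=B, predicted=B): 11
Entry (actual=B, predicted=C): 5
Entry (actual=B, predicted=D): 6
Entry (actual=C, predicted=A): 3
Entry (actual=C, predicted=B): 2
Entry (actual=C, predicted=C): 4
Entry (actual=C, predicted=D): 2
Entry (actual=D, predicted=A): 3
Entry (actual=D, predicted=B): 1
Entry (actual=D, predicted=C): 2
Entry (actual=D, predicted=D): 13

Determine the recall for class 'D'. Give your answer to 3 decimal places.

0.684

Take TP from the diagonal, FP from the rest of the 'D' prediction marginal, FN from the rest of the 'D' actual marginal.
recall = TP/(TP+FN).
D: TP=13, FN=3+1+2=6 → 13/19 = 0.6842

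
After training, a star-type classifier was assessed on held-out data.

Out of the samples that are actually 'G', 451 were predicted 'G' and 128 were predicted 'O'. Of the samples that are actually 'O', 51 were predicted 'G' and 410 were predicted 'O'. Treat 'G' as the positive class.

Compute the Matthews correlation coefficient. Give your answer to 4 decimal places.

MCC = (TP·TN − FP·FN) / √((TP+FP)(TP+FN)(TN+FP)(TN+FN))
Numerator = 451·410 − 51·128 = 178382
Denominator = √(502·579·461·538) = √72088415844 = 268492.8599
MCC = 178382 / 268492.8599 = 0.6644

0.6644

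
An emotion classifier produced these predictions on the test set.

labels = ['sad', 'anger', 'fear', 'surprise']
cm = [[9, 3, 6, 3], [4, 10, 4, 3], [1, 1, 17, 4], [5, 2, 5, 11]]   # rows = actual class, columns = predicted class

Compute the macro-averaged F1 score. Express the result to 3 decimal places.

0.527

Per-class F1 score (2·TP/(2·TP+FP+FN)):
  sad: TP=9, FP=4+1+5=10, FN=3+6+3=12 → 18/40 = 0.4500
  anger: TP=10, FP=3+1+2=6, FN=4+4+3=11 → 20/37 = 0.5405
  fear: TP=17, FP=6+4+5=15, FN=1+1+4=6 → 34/55 = 0.6182
  surprise: TP=11, FP=3+3+4=10, FN=5+2+5=12 → 22/44 = 0.5000
Macro-F1 score = mean = (0.4500 + 0.5405 + 0.6182 + 0.5000) / 4 = 0.527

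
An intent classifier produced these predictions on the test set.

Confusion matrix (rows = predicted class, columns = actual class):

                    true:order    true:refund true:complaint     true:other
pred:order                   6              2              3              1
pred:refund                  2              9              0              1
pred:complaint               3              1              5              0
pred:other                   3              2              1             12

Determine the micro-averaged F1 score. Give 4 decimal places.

Micro-averaging pools counts across classes: ΣTP=32, ΣFP=19, ΣFN=19.
Micro-F1 score = 2·TP/(2·TP+FP+FN) on pooled counts = 0.6275 (equals overall accuracy in single-label multiclass).

0.6275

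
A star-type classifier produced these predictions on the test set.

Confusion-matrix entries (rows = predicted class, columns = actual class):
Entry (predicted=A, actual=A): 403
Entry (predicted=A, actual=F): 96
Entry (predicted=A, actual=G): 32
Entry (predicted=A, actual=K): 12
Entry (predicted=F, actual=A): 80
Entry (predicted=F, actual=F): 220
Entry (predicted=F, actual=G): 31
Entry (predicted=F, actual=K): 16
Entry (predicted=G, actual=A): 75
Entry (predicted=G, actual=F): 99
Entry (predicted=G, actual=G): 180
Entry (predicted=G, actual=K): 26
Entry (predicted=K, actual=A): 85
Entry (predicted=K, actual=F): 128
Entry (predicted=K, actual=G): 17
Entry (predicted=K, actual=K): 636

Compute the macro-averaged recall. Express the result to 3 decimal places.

0.661

Per-class recall (TP/(TP+FN)):
  A: TP=403, FN=80+75+85=240 → 403/643 = 0.6267
  F: TP=220, FN=96+99+128=323 → 220/543 = 0.4052
  G: TP=180, FN=32+31+17=80 → 180/260 = 0.6923
  K: TP=636, FN=12+16+26=54 → 636/690 = 0.9217
Macro-recall = mean = (0.6267 + 0.4052 + 0.6923 + 0.9217) / 4 = 0.661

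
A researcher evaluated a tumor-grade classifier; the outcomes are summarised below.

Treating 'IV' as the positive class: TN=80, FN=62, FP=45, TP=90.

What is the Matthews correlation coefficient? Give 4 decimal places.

0.2311

MCC = (TP·TN − FP·FN) / √((TP+FP)(TP+FN)(TN+FP)(TN+FN))
Numerator = 90·80 − 45·62 = 4410
Denominator = √(135·152·125·142) = √364230000 = 19084.8107
MCC = 4410 / 19084.8107 = 0.2311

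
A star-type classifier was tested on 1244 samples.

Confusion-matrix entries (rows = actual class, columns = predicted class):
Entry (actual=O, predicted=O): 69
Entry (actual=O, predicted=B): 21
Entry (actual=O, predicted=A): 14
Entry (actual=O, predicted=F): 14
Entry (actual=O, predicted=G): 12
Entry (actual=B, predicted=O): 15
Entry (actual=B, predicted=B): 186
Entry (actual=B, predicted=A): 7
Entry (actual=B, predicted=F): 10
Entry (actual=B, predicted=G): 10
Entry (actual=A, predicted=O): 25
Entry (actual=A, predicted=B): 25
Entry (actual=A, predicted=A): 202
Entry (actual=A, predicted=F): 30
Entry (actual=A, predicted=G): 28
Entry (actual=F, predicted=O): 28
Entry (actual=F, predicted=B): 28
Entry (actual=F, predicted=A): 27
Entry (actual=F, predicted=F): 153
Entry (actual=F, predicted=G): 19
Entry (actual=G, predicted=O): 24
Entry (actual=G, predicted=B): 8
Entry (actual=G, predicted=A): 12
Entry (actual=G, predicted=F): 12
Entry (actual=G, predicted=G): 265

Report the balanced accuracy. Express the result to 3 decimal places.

0.685

Balanced accuracy = mean of per-class recall.
  O: recall = 69/130 = 0.5308
  B: recall = 186/228 = 0.8158
  A: recall = 202/310 = 0.6516
  F: recall = 153/255 = 0.6000
  G: recall = 265/321 = 0.8255
Mean = (0.5308 + 0.8158 + 0.6516 + 0.6000 + 0.8255) / 5 = 0.685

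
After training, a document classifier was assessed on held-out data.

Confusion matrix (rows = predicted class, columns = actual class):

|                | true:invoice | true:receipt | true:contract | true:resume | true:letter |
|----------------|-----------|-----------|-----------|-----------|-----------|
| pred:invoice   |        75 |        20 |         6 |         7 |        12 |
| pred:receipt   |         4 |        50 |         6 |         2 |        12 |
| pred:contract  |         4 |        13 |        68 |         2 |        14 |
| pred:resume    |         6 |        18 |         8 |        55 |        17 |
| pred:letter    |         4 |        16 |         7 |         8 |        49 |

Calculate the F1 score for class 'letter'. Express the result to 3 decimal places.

0.521

F1 score = 2·TP/(2·TP+FP+FN).
letter: TP=49, FP=4+16+7+8=35, FN=12+12+14+17=55 → 98/188 = 0.5213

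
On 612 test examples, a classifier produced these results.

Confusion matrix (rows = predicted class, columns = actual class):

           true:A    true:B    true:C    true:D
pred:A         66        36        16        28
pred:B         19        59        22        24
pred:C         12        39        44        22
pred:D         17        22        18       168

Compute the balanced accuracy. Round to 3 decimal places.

0.523

Balanced accuracy = mean of per-class recall.
  A: recall = 66/114 = 0.5789
  B: recall = 59/156 = 0.3782
  C: recall = 44/100 = 0.4400
  D: recall = 168/242 = 0.6942
Mean = (0.5789 + 0.3782 + 0.4400 + 0.6942) / 4 = 0.523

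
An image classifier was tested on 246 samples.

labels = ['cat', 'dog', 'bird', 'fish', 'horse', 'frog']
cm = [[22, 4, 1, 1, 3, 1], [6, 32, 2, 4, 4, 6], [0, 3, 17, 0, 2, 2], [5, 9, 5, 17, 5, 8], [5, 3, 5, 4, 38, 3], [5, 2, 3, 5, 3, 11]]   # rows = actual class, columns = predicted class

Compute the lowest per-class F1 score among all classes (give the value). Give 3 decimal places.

0.367

Per-class F1 score (2·TP/(2·TP+FP+FN)):
  cat: TP=22, FP=6+0+5+5+5=21, FN=4+1+1+3+1=10 → 44/75 = 0.5867
  dog: TP=32, FP=4+3+9+3+2=21, FN=6+2+4+4+6=22 → 64/107 = 0.5981
  bird: TP=17, FP=1+2+5+5+3=16, FN=0+3+0+2+2=7 → 34/57 = 0.5965
  fish: TP=17, FP=1+4+0+4+5=14, FN=5+9+5+5+8=32 → 34/80 = 0.4250
  horse: TP=38, FP=3+4+2+5+3=17, FN=5+3+5+4+3=20 → 76/113 = 0.6726
  frog: TP=11, FP=1+6+2+8+3=20, FN=5+2+3+5+3=18 → 22/60 = 0.3667
Lowest is class 'frog' with F1 score = 0.367.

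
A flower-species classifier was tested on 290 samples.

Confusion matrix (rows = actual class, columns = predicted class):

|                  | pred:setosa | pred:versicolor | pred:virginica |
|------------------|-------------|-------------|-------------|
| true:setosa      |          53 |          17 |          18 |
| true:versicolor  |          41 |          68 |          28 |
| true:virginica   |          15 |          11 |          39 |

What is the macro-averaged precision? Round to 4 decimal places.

Per-class precision (TP/(TP+FP)):
  setosa: TP=53, FP=41+15=56 → 53/109 = 0.48624
  versicolor: TP=68, FP=17+11=28 → 68/96 = 0.70833
  virginica: TP=39, FP=18+28=46 → 39/85 = 0.45882
Macro-precision = mean = (0.48624 + 0.70833 + 0.45882) / 3 = 0.5511

0.5511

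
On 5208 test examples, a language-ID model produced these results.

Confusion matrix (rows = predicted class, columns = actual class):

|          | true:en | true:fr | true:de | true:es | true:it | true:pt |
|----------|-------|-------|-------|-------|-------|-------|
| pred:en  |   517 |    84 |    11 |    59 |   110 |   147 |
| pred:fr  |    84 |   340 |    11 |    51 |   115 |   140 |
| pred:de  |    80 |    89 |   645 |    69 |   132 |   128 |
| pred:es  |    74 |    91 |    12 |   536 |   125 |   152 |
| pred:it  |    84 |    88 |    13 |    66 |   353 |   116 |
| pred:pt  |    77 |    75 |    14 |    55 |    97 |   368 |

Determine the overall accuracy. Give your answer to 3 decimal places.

Accuracy = trace / total = (517+340+645+536+353+368=2759) / 5208 = 2759/5208 = 0.530

0.530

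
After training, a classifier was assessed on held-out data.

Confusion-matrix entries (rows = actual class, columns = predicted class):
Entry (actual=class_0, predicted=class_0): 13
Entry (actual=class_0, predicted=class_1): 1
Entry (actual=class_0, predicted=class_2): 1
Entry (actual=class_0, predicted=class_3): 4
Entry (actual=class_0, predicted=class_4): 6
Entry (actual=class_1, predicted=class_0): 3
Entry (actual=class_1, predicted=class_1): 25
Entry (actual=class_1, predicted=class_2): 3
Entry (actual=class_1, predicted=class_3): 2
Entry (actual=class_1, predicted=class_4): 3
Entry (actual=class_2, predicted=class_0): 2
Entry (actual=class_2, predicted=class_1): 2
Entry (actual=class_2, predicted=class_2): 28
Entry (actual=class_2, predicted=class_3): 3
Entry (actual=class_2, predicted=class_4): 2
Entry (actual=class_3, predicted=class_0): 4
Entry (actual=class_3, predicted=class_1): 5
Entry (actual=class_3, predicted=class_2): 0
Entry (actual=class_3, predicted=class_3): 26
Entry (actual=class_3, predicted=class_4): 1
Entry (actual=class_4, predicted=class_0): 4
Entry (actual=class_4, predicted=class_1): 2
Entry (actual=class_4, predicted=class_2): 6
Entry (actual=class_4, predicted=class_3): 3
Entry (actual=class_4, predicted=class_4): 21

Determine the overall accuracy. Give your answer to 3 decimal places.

0.665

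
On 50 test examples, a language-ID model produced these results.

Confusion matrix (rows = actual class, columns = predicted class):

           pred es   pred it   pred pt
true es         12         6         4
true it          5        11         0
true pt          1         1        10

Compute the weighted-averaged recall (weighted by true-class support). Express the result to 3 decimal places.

0.660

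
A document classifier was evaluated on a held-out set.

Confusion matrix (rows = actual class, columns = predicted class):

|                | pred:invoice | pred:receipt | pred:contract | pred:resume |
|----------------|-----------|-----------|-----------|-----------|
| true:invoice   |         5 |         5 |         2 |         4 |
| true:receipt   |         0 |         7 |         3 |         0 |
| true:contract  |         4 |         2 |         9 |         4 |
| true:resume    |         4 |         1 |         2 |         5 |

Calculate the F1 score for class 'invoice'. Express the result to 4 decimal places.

0.3448

Take TP from the diagonal, FP from the rest of the 'invoice' prediction marginal, FN from the rest of the 'invoice' actual marginal.
F1 score = 2·TP/(2·TP+FP+FN).
invoice: TP=5, FP=0+4+4=8, FN=5+2+4=11 → 10/29 = 0.34483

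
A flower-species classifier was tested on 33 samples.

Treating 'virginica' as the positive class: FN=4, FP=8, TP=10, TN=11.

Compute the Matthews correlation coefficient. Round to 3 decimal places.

MCC = (TP·TN − FP·FN) / √((TP+FP)(TP+FN)(TN+FP)(TN+FN))
Numerator = 10·11 − 8·4 = 78
Denominator = √(18·14·19·15) = √71820 = 267.9925
MCC = 78 / 267.9925 = 0.291

0.291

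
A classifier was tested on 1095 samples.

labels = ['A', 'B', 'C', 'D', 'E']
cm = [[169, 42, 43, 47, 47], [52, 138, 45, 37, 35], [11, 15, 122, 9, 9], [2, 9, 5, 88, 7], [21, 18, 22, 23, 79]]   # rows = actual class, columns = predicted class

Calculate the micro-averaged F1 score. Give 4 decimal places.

Micro-averaging pools counts across classes: ΣTP=596, ΣFP=499, ΣFN=499.
Micro-F1 score = 2·TP/(2·TP+FP+FN) on pooled counts = 0.5443 (equals overall accuracy in single-label multiclass).

0.5443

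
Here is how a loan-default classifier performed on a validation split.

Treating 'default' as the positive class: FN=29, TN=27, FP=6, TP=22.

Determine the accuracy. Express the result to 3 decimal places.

0.583

Accuracy = (TP+TN)/N = (22+27)/84 = 0.583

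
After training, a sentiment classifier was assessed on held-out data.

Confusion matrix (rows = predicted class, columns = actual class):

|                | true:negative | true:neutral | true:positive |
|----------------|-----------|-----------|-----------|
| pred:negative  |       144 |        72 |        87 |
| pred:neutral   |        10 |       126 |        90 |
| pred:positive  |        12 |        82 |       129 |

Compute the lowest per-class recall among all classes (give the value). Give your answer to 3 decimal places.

0.422

Per-class recall (TP/(TP+FN)):
  negative: TP=144, FN=10+12=22 → 144/166 = 0.8675
  neutral: TP=126, FN=72+82=154 → 126/280 = 0.4500
  positive: TP=129, FN=87+90=177 → 129/306 = 0.4216
Lowest is class 'positive' with recall = 0.422.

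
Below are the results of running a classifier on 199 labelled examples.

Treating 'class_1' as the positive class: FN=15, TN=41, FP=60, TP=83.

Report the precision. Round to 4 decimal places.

0.5804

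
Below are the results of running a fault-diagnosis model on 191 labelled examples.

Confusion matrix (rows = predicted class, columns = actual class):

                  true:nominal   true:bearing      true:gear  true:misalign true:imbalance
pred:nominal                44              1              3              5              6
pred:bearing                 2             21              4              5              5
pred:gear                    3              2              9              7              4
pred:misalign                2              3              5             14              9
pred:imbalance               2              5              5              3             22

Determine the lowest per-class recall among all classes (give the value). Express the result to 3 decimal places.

0.346

Per-class recall (TP/(TP+FN)):
  nominal: TP=44, FN=2+3+2+2=9 → 44/53 = 0.8302
  bearing: TP=21, FN=1+2+3+5=11 → 21/32 = 0.6563
  gear: TP=9, FN=3+4+5+5=17 → 9/26 = 0.3462
  misalign: TP=14, FN=5+5+7+3=20 → 14/34 = 0.4118
  imbalance: TP=22, FN=6+5+4+9=24 → 22/46 = 0.4783
Lowest is class 'gear' with recall = 0.346.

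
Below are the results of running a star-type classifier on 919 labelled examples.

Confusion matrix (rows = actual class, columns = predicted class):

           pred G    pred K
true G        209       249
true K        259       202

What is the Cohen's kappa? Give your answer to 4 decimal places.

-0.1055

Observed agreement pₒ = trace/N = 411/919 = 0.44723
Expected agreement pₑ = Σ (rowᵢ·colᵢ)/N² = (458·468 + 461·451)/919² = 0.49997
κ = (pₒ − pₑ)/(1 − pₑ) = (0.44723 − 0.49997)/(1 − 0.49997) = -0.1055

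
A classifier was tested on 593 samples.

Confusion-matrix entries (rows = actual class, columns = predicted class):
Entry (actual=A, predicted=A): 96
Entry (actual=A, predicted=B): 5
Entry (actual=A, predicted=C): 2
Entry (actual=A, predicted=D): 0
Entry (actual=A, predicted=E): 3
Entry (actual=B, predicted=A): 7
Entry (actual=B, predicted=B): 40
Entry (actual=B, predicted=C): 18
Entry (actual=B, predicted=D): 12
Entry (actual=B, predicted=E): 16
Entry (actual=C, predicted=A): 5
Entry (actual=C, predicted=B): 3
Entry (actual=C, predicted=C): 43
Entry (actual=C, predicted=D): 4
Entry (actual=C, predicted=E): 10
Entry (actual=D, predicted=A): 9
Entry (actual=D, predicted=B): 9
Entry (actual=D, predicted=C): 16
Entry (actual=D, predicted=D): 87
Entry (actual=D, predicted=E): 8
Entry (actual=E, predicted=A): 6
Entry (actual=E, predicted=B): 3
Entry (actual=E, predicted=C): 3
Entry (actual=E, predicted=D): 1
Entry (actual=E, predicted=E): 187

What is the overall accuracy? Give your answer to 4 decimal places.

Accuracy = trace / total = (96+40+43+87+187=453) / 593 = 453/593 = 0.7639

0.7639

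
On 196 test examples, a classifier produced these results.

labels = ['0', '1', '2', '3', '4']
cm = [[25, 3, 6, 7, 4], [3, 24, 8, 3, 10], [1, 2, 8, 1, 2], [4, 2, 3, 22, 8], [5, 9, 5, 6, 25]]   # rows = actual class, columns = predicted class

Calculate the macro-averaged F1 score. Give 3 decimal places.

Per-class F1 score (2·TP/(2·TP+FP+FN)):
  0: TP=25, FP=3+1+4+5=13, FN=3+6+7+4=20 → 50/83 = 0.6024
  1: TP=24, FP=3+2+2+9=16, FN=3+8+3+10=24 → 48/88 = 0.5455
  2: TP=8, FP=6+8+3+5=22, FN=1+2+1+2=6 → 16/44 = 0.3636
  3: TP=22, FP=7+3+1+6=17, FN=4+2+3+8=17 → 44/78 = 0.5641
  4: TP=25, FP=4+10+2+8=24, FN=5+9+5+6=25 → 50/99 = 0.5051
Macro-F1 score = mean = (0.6024 + 0.5455 + 0.3636 + 0.5641 + 0.5051) / 5 = 0.516

0.516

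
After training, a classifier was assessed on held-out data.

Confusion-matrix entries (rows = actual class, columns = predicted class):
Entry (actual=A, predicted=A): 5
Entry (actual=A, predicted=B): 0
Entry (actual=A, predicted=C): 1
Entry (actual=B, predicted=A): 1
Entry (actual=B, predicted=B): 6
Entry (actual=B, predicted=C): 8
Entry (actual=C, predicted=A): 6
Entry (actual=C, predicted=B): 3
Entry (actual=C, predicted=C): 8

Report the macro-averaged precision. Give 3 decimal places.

Per-class precision (TP/(TP+FP)):
  A: TP=5, FP=1+6=7 → 5/12 = 0.4167
  B: TP=6, FP=0+3=3 → 6/9 = 0.6667
  C: TP=8, FP=1+8=9 → 8/17 = 0.4706
Macro-precision = mean = (0.4167 + 0.6667 + 0.4706) / 3 = 0.518

0.518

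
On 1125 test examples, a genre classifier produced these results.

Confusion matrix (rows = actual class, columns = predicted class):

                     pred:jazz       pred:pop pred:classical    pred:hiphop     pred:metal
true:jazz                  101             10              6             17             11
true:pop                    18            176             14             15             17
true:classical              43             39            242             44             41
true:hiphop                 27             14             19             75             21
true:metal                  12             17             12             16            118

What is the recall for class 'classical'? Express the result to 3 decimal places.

One-vs-rest for 'classical': TP = diagonal; FP = other classes predicted 'classical'; FN = 'classical' predicted as other.
recall = TP/(TP+FN).
classical: TP=242, FN=43+39+44+41=167 → 242/409 = 0.5917

0.592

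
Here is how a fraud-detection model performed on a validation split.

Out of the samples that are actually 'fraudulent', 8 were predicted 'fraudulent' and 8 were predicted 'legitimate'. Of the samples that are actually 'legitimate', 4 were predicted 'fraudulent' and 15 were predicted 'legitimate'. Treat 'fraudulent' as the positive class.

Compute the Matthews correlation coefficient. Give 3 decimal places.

MCC = (TP·TN − FP·FN) / √((TP+FP)(TP+FN)(TN+FP)(TN+FN))
Numerator = 8·15 − 4·8 = 88
Denominator = √(12·16·19·23) = √83904 = 289.6619
MCC = 88 / 289.6619 = 0.304

0.304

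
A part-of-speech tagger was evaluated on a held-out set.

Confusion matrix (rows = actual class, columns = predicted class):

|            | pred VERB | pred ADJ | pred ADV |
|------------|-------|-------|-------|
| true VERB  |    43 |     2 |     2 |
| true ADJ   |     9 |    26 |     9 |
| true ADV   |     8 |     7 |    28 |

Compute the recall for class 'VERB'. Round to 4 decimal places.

0.9149

One-vs-rest for 'VERB': TP = diagonal; FP = other classes predicted 'VERB'; FN = 'VERB' predicted as other.
recall = TP/(TP+FN).
VERB: TP=43, FN=2+2=4 → 43/47 = 0.91489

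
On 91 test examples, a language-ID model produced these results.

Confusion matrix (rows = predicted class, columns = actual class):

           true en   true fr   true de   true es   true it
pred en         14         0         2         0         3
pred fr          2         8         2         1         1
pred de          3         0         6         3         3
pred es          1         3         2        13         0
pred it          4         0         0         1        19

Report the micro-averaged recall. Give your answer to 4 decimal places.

0.6593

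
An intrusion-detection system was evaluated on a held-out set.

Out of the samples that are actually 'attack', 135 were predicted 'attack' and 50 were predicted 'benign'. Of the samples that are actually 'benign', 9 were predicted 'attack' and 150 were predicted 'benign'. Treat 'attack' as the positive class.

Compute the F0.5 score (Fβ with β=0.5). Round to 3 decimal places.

Fβ = (1+β²)·TP / ((1+β²)·TP + β²·FN + FP), with β²=1/4
= 1.25·135 / (1.25·135 + 0.25·50 + 9) = 0.887

0.887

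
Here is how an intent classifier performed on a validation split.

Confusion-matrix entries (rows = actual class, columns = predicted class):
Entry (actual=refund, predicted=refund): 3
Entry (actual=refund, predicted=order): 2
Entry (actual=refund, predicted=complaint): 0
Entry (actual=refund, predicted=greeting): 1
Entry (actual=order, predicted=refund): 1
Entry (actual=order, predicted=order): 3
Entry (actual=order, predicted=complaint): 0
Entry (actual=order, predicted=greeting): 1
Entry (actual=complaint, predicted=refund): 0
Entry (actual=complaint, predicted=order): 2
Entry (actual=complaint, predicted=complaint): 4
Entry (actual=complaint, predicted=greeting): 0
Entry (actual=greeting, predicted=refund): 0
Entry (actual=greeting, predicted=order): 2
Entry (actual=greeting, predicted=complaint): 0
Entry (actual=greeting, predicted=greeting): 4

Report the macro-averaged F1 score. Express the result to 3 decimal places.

0.624

Per-class F1 score (2·TP/(2·TP+FP+FN)):
  refund: TP=3, FP=1+0+0=1, FN=2+0+1=3 → 6/10 = 0.6000
  order: TP=3, FP=2+2+2=6, FN=1+0+1=2 → 6/14 = 0.4286
  complaint: TP=4, FP=0+0+0=0, FN=0+2+0=2 → 8/10 = 0.8000
  greeting: TP=4, FP=1+1+0=2, FN=0+2+0=2 → 8/12 = 0.6667
Macro-F1 score = mean = (0.6000 + 0.4286 + 0.8000 + 0.6667) / 4 = 0.624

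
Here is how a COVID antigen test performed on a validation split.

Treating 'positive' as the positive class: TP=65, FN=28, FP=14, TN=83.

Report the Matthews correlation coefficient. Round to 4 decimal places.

MCC = (TP·TN − FP·FN) / √((TP+FP)(TP+FN)(TN+FP)(TN+FN))
Numerator = 65·83 − 14·28 = 5003
Denominator = √(79·93·97·111) = √79105149 = 8894.1075
MCC = 5003 / 8894.1075 = 0.5625

0.5625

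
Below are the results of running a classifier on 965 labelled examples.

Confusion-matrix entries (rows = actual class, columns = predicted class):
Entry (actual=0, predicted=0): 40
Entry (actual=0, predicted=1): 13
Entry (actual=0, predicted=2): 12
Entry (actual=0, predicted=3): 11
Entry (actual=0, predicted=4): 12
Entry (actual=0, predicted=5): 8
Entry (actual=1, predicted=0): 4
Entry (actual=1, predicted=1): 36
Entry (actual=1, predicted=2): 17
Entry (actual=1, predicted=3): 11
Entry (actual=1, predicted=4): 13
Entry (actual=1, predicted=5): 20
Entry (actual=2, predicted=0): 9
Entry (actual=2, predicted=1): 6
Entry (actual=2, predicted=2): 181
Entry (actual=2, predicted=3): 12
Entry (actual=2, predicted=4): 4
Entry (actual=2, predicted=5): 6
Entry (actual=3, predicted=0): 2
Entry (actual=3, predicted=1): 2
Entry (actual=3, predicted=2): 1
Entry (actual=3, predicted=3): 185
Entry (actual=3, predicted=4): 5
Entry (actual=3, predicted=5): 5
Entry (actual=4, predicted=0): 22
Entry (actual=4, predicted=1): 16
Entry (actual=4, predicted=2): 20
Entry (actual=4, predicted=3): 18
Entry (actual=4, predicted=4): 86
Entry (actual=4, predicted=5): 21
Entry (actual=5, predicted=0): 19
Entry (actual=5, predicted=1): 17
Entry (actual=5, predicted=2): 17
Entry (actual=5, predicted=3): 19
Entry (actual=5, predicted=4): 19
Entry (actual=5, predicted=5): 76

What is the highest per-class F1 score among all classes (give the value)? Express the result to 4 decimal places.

0.8114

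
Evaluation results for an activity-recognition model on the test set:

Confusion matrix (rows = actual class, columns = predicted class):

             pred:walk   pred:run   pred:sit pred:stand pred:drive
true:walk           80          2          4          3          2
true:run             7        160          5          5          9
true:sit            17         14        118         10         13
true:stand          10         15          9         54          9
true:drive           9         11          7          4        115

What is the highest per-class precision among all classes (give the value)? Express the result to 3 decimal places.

0.825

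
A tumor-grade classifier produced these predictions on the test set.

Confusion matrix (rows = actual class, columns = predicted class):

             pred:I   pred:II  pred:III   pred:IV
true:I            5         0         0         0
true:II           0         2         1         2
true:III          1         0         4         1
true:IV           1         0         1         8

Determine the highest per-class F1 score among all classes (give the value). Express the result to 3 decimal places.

0.833

Per-class F1 score (2·TP/(2·TP+FP+FN)):
  I: TP=5, FP=0+1+1=2, FN=0+0+0=0 → 10/12 = 0.8333
  II: TP=2, FP=0+0+0=0, FN=0+1+2=3 → 4/7 = 0.5714
  III: TP=4, FP=0+1+1=2, FN=1+0+1=2 → 8/12 = 0.6667
  IV: TP=8, FP=0+2+1=3, FN=1+0+1=2 → 16/21 = 0.7619
Highest is class 'I' with F1 score = 0.833.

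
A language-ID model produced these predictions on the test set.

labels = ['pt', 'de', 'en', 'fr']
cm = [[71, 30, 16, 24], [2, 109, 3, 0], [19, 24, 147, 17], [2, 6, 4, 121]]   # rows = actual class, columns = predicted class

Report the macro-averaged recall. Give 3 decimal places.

Per-class recall (TP/(TP+FN)):
  pt: TP=71, FN=30+16+24=70 → 71/141 = 0.5035
  de: TP=109, FN=2+3+0=5 → 109/114 = 0.9561
  en: TP=147, FN=19+24+17=60 → 147/207 = 0.7101
  fr: TP=121, FN=2+6+4=12 → 121/133 = 0.9098
Macro-recall = mean = (0.5035 + 0.9561 + 0.7101 + 0.9098) / 4 = 0.770

0.770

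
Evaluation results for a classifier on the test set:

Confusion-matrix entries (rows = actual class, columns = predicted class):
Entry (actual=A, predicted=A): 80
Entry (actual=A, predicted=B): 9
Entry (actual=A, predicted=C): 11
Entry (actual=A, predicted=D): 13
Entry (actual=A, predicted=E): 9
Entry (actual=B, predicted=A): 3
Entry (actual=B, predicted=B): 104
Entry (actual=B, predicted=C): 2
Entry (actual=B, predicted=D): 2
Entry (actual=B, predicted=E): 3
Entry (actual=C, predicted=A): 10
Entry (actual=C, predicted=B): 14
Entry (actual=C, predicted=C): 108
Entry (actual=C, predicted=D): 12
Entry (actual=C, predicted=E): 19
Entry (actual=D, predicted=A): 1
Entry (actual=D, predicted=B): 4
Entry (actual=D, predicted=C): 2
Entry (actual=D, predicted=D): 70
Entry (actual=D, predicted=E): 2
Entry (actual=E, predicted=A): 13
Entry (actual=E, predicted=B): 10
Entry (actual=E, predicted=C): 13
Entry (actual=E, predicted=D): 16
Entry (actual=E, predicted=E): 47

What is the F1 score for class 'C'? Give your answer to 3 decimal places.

Treat 'C' as positive and all other classes as negative.
F1 score = 2·TP/(2·TP+FP+FN).
C: TP=108, FP=11+2+2+13=28, FN=10+14+12+19=55 → 216/299 = 0.7224

0.722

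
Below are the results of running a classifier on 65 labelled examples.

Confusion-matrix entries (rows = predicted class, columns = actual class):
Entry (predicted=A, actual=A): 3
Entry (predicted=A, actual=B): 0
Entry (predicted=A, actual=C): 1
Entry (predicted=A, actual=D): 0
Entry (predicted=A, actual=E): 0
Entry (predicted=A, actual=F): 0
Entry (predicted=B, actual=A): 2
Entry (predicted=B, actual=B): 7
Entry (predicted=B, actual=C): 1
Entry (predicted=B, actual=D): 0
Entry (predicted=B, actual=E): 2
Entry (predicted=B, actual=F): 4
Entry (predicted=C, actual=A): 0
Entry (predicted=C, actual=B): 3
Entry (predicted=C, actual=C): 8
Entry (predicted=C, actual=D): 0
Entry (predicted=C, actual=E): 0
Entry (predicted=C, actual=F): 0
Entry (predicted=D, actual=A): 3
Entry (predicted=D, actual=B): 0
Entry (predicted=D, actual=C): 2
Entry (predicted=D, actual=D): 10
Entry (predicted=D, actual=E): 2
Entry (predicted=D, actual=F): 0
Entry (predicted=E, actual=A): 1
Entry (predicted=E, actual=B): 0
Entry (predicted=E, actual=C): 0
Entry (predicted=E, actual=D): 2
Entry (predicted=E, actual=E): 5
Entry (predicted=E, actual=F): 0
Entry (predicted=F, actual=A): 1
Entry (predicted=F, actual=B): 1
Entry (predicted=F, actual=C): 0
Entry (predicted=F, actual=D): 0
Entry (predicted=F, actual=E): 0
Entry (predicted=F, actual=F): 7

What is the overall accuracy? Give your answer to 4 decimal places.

Accuracy = trace / total = (3+7+8+10+5+7=40) / 65 = 40/65 = 0.6154

0.6154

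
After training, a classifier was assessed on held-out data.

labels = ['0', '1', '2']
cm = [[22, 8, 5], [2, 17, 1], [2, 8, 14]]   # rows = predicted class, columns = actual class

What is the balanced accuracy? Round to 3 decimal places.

0.687

Balanced accuracy = mean of per-class recall.
  0: recall = 22/26 = 0.8462
  1: recall = 17/33 = 0.5152
  2: recall = 14/20 = 0.7000
Mean = (0.8462 + 0.5152 + 0.7000) / 3 = 0.687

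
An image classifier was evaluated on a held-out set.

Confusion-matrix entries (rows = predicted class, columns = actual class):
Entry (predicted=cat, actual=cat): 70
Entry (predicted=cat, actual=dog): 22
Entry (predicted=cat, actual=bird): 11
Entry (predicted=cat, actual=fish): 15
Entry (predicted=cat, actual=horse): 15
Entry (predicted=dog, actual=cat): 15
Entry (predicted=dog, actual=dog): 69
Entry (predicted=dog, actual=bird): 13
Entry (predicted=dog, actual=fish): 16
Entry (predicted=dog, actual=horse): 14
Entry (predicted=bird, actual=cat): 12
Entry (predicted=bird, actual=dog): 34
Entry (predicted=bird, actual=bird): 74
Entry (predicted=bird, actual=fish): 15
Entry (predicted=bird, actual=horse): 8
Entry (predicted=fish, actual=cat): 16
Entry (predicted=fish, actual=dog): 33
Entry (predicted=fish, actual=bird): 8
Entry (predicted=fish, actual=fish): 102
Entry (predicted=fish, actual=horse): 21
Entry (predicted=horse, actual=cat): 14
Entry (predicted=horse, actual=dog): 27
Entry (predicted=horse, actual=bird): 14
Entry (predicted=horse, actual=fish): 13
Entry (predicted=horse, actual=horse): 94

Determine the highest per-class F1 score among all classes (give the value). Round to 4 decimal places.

0.5987

Per-class F1 score (2·TP/(2·TP+FP+FN)):
  cat: TP=70, FP=22+11+15+15=63, FN=15+12+16+14=57 → 140/260 = 0.53846
  dog: TP=69, FP=15+13+16+14=58, FN=22+34+33+27=116 → 138/312 = 0.44231
  bird: TP=74, FP=12+34+15+8=69, FN=11+13+8+14=46 → 148/263 = 0.56274
  fish: TP=102, FP=16+33+8+21=78, FN=15+16+15+13=59 → 204/341 = 0.59824
  horse: TP=94, FP=14+27+14+13=68, FN=15+14+8+21=58 → 188/314 = 0.59873
Highest is class 'horse' with F1 score = 0.5987.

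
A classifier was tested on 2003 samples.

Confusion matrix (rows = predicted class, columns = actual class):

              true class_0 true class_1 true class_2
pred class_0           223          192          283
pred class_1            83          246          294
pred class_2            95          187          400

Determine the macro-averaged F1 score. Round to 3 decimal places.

0.427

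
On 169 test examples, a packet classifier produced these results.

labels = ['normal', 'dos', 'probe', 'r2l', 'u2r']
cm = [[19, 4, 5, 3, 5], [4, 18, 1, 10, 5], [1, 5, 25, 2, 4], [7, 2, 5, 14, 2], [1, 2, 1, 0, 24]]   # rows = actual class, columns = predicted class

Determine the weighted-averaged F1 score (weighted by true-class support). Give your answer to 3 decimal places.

Per-class F1 score (2·TP/(2·TP+FP+FN)):
  normal: TP=19, FP=4+1+7+1=13, FN=4+5+3+5=17 → 38/68 = 0.5588
  dos: TP=18, FP=4+5+2+2=13, FN=4+1+10+5=20 → 36/69 = 0.5217
  probe: TP=25, FP=5+1+5+1=12, FN=1+5+2+4=12 → 50/74 = 0.6757
  r2l: TP=14, FP=3+10+2+0=15, FN=7+2+5+2=16 → 28/59 = 0.4746
  u2r: TP=24, FP=5+5+4+2=16, FN=1+2+1+0=4 → 48/68 = 0.7059
Weighted-F1 score = Σ (supportᵢ/N)·F1 scoreᵢ with N=169: (36/169)·0.5588 + (38/169)·0.5217 + (37/169)·0.6757 + (30/169)·0.4746 + (28/169)·0.7059 = 0.585

0.585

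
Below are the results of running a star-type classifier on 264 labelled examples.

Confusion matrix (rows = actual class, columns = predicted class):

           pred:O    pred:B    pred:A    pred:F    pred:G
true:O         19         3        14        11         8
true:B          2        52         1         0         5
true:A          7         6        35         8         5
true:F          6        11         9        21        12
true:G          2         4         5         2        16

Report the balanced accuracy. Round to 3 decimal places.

0.539

Balanced accuracy = mean of per-class recall.
  O: recall = 19/55 = 0.3455
  B: recall = 52/60 = 0.8667
  A: recall = 35/61 = 0.5738
  F: recall = 21/59 = 0.3559
  G: recall = 16/29 = 0.5517
Mean = (0.3455 + 0.8667 + 0.5738 + 0.3559 + 0.5517) / 5 = 0.539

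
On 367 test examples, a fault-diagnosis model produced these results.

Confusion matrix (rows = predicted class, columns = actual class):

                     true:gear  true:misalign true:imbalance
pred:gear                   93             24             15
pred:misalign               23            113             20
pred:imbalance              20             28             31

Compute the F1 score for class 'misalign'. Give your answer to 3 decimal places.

One-vs-rest for 'misalign': TP = diagonal; FP = other classes predicted 'misalign'; FN = 'misalign' predicted as other.
F1 score = 2·TP/(2·TP+FP+FN).
misalign: TP=113, FP=23+20=43, FN=24+28=52 → 226/321 = 0.7040

0.704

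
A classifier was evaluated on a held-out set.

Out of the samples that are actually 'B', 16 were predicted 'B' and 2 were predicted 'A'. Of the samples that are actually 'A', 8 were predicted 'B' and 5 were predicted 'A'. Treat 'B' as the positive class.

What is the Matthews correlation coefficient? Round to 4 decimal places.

MCC = (TP·TN − FP·FN) / √((TP+FP)(TP+FN)(TN+FP)(TN+FN))
Numerator = 16·5 − 8·2 = 64
Denominator = √(24·18·13·7) = √39312 = 198.2725
MCC = 64 / 198.2725 = 0.3228

0.3228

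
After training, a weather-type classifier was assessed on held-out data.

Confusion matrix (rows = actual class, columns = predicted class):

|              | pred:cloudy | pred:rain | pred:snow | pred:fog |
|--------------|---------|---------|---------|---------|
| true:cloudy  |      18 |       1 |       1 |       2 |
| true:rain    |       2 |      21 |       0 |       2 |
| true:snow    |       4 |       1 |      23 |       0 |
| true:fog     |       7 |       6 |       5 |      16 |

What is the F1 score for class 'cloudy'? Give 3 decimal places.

One-vs-rest for 'cloudy': TP = diagonal; FP = other classes predicted 'cloudy'; FN = 'cloudy' predicted as other.
F1 score = 2·TP/(2·TP+FP+FN).
cloudy: TP=18, FP=2+4+7=13, FN=1+1+2=4 → 36/53 = 0.6792

0.679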